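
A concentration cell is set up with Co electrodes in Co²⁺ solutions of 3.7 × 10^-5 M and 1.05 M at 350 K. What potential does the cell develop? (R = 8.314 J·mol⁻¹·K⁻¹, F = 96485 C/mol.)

0.15 V

Both half-cells are Co²⁺/Co, so E°_cell = 0. The concentrated side is the cathode; the cell reaction moves Co²⁺ from high to low concentration with n = 2.
Q = [Co²⁺]_dilute/[Co²⁺]_conc = 3.7 × 10^-5/1.05 = 3.52 × 10^-5.
E = 0 − (RT/nF) ln Q = −((8.314×350)/(2×96485))(-10.253) = 0.1546 V.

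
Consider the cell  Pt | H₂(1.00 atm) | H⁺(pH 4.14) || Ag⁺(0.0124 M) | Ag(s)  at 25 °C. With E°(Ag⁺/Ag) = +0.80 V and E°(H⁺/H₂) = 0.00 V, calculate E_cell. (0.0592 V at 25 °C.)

0.93 V

The Ag⁺/Ag couple is the cathode, so E°_cell = 0.80 V; n = 2.
[H⁺] = 10^(−4.14) = 7.2 × 10^-5 M, and Q = [H⁺]^2 / ([Ag⁺]^2·P(H₂)) = 3.41 × 10^-5.
E = E° − (0.0592/2) log Q = 0.80 − (0.0592/2)(-4.467) = 0.932 V.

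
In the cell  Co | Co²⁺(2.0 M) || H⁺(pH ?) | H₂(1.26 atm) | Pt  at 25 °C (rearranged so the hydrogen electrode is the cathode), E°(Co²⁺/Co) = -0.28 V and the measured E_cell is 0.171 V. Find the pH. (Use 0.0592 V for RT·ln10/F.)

E°_cell = 0.28 V and n = 2.
log Q = n(E° − E)/0.0592 = 2×(0.28 − 0.171)/0.0592 = 3.682.
With Q = [Co²⁺]·P(H₂) / [H⁺]^2, solving for [H⁺] gives log[H⁺] = -1.641, so pH = 1.64.

pH = 1.64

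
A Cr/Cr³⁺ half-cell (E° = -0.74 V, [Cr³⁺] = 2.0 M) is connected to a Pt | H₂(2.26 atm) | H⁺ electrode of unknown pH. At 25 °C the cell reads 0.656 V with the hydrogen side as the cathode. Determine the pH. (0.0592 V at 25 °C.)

E°_cell = 0.74 V and n = 6.
log Q = n(E° − E)/0.0592 = 6×(0.74 − 0.656)/0.0592 = 8.514.
With Q = [Cr³⁺]^2·P(H₂)^3 / [H⁺]^6, solving for [H⁺] gives log[H⁺] = -1.142, so pH = 1.14.

pH = 1.14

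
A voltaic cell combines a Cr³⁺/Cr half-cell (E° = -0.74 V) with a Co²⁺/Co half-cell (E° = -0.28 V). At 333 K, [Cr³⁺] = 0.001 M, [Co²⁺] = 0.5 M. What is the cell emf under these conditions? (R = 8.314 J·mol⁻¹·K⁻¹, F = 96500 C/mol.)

0.516 V

The Co²⁺/Co couple has the higher reduction potential and acts as the cathode, so E°_cell = -0.28 − (-0.74) = 0.46 V.
Balancing electrons gives n = 6; the reaction quotient is Q = [Cr³⁺]^2/[Co²⁺]^3 = 8 × 10^-6.
E = E° − (RT/nF) ln Q = 0.46 − (8.314×333)/(6×96500) × (-11.736) = 0.460 + 0.056 = 0.516 V.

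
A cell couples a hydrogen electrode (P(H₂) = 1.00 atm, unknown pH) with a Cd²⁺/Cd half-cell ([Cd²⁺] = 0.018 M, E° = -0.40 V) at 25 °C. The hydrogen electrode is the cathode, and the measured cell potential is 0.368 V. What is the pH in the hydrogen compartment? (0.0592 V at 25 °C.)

E°_cell = 0.40 V and n = 2.
log Q = n(E° − E)/0.0592 = 2×(0.40 − 0.368)/0.0592 = 1.081.
With Q = [Cd²⁺]·P(H₂) / [H⁺]^2, solving for [H⁺] gives log[H⁺] = -1.413, so pH = 1.41.

pH = 1.41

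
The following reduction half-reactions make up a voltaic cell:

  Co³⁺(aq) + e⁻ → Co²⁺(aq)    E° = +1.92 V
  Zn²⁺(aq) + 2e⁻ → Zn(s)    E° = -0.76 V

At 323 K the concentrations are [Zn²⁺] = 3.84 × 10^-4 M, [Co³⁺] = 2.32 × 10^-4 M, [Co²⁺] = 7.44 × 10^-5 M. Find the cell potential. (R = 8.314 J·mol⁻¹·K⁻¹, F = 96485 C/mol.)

2.82 V

The Co³⁺/Co²⁺ couple has the higher reduction potential and acts as the cathode, so E°_cell = +1.92 − (-0.76) = 2.68 V.
Balancing electrons gives n = 2; the reaction quotient is Q = [Zn²⁺]·[Co²⁺]^2/[Co³⁺]^2 = 3.95 × 10^-5.
E = E° − (RT/nF) ln Q = 2.68 − (8.314×323)/(2×96485) × (-10.139) = 2.680 + 0.141 = 2.821 V.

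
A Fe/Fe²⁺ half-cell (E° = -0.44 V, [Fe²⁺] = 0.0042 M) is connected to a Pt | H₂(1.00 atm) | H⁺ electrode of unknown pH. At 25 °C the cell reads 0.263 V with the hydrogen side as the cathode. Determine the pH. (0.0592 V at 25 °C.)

pH = 4.18

E°_cell = 0.44 V and n = 2.
log Q = n(E° − E)/0.0592 = 2×(0.44 − 0.263)/0.0592 = 5.980.
With Q = [Fe²⁺]·P(H₂) / [H⁺]^2, solving for [H⁺] gives log[H⁺] = -4.178, so pH = 4.18.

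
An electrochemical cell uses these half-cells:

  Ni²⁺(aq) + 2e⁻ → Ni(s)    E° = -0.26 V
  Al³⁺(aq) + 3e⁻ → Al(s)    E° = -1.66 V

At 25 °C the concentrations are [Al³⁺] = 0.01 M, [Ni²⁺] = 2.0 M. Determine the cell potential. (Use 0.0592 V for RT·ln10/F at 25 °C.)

1.45 V

The Ni²⁺/Ni couple has the higher reduction potential and acts as the cathode, so E°_cell = -0.26 − (-1.66) = 1.40 V.
Balancing electrons gives n = 6; the reaction quotient is Q = [Al³⁺]^2/[Ni²⁺]^3 = 1.25 × 10^-5.
At 25 °C, E = E° − (0.0592/n) log Q = 1.40 − (0.0592/6)(-4.903) = 1.400 + 0.048 = 1.448 V.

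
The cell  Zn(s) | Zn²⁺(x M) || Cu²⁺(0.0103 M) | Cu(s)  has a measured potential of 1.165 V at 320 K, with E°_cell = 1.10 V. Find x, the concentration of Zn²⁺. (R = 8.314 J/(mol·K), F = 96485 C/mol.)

From the Nernst equation, ln Q = nF(E° − E)/RT = 2×96485×(1.10 − 1.165)/(8.314×320) = -4.715, so Q = 0.00896.
With Q = [Zn²⁺]/[Cu²⁺] and the known concentrations, [Zn²⁺] in the numerator gives [Zn²⁺] = 9.2 × 10^-5 M.

9.2 × 10^-5 M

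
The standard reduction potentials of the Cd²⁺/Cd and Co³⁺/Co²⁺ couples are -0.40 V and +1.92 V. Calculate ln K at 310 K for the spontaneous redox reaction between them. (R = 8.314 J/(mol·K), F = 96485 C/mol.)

E°_cell = +1.92 − (-0.40) = 2.32 V, with n = 2 electrons transferred.
At equilibrium E = 0, so the Nernst equation gives ln K = nFE°/RT = (2)(96485)(2.32)/((8.314)(310)) = 173.70.

ln K = 173.7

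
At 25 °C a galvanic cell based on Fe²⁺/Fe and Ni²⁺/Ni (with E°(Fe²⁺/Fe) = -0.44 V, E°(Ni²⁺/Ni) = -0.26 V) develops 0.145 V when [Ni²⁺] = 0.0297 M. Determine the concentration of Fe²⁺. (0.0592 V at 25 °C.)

From the Nernst equation, log Q = n(E° − E)/0.0592 = 2(0.18 − 0.145)/0.0592 = 1.182, so Q = 15.2.
With Q = [Fe²⁺]/[Ni²⁺] and the known concentrations, [Fe²⁺] in the numerator gives [Fe²⁺] = 0.45 M.

0.45 M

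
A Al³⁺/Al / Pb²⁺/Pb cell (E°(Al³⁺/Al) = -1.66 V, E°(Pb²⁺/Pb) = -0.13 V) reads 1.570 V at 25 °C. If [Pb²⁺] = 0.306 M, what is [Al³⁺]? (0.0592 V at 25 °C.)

From the Nernst equation, log Q = n(E° − E)/0.0592 = 6(1.53 − 1.570)/0.0592 = -4.054, so Q = 8.83 × 10^-5.
With Q = [Al³⁺]^2/[Pb²⁺]^3 and the known concentrations, [Al³⁺]^2 in the numerator gives [Al³⁺] = 0.0016 M.

0.0016 M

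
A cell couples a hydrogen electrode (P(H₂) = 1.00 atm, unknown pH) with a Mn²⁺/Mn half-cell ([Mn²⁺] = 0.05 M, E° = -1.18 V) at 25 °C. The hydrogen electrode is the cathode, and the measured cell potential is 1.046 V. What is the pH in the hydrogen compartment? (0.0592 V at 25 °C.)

pH = 2.91

E°_cell = 1.18 V and n = 2.
log Q = n(E° − E)/0.0592 = 2×(1.18 − 1.046)/0.0592 = 4.527.
With Q = [Mn²⁺]·P(H₂) / [H⁺]^2, solving for [H⁺] gives log[H⁺] = -2.914, so pH = 2.91.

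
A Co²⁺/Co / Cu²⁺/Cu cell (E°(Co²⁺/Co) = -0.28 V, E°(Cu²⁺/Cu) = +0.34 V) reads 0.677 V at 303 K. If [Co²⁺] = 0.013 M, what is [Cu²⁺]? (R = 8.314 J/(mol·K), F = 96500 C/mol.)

From the Nernst equation, ln Q = nF(E° − E)/RT = 2×96500×(0.62 − 0.677)/(8.314×303) = -4.367, so Q = 0.0127.
With Q = [Co²⁺]/[Cu²⁺] and the known concentrations, [Cu²⁺] in the denominator gives [Cu²⁺] = 1.0 M.

1.0 M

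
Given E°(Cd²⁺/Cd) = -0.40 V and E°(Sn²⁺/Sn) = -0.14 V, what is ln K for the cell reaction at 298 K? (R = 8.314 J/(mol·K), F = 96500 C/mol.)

E°_cell = -0.14 − (-0.40) = 0.26 V, with n = 2 electrons transferred.
At equilibrium E = 0, so the Nernst equation gives ln K = nFE°/RT = (2)(96500)(0.26)/((8.314)(298)) = 20.25.

ln K = 20.3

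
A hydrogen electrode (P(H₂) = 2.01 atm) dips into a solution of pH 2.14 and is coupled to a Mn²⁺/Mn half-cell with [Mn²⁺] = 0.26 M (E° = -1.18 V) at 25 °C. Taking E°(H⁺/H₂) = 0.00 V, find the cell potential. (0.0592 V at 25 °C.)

The hydrogen couple is the cathode, so E°_cell = 1.18 V; n = 2.
[H⁺] = 10^(−2.14) = 0.0072 M, and Q = [Mn²⁺]·P(H₂) / [H⁺]^2 = 9960.
E = E° − (0.0592/2) log Q = 1.18 − (0.0592/2)(3.998) = 1.062 V.

1.06 V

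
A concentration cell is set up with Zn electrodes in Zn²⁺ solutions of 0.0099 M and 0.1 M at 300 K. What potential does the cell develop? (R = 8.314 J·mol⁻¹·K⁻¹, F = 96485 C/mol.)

Both half-cells are Zn²⁺/Zn, so E°_cell = 0. The concentrated side is the cathode; the cell reaction moves Zn²⁺ from high to low concentration with n = 2.
Q = [Zn²⁺]_dilute/[Zn²⁺]_conc = 0.0099/0.1 = 0.0990.
E = 0 − (RT/nF) ln Q = −((8.314×300)/(2×96485))(-2.313) = 0.0299 V.

0.030 V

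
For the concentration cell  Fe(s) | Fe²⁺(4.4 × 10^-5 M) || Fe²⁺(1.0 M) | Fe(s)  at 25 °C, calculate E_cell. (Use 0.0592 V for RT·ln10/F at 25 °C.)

0.13 V

Both half-cells are Fe²⁺/Fe, so E°_cell = 0. The concentrated side is the cathode; the cell reaction moves Fe²⁺ from high to low concentration with n = 2.
Q = [Fe²⁺]_dilute/[Fe²⁺]_conc = 4.4 × 10^-5/1.0 = 4.4 × 10^-5.
E = 0 − (0.0592/2) log Q = −(0.0592/2)(-4.357) = 0.1290 V.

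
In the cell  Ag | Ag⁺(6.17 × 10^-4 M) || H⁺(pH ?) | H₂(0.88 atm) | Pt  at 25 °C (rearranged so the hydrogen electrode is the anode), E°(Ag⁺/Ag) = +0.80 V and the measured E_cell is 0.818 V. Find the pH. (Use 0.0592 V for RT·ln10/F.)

pH = 3.54

E°_cell = 0.80 V and n = 2.
log Q = n(E° − E)/0.0592 = 2×(0.80 − 0.818)/0.0592 = -0.608.
With Q = [H⁺]^2 / ([Ag⁺]^2·P(H₂)), solving for [H⁺] gives log[H⁺] = -3.542, so pH = 3.54.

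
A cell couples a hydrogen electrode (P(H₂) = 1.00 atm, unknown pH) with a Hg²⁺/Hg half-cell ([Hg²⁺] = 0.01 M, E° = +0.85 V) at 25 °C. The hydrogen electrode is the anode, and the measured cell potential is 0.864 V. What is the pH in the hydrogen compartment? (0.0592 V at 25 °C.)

E°_cell = 0.85 V and n = 2.
log Q = n(E° − E)/0.0592 = 2×(0.85 − 0.864)/0.0592 = -0.473.
With Q = [H⁺]^2 / ([Hg²⁺]·P(H₂)), solving for [H⁺] gives log[H⁺] = -1.236, so pH = 1.24.

pH = 1.24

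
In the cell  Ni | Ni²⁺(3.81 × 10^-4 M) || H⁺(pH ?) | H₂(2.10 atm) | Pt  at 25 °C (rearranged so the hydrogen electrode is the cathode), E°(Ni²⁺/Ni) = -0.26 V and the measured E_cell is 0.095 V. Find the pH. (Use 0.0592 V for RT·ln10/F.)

pH = 4.34

E°_cell = 0.26 V and n = 2.
log Q = n(E° − E)/0.0592 = 2×(0.26 − 0.095)/0.0592 = 5.574.
With Q = [Ni²⁺]·P(H₂) / [H⁺]^2, solving for [H⁺] gives log[H⁺] = -4.336, so pH = 4.34.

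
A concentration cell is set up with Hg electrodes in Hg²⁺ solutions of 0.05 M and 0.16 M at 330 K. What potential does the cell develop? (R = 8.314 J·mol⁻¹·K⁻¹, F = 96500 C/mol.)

Both half-cells are Hg²⁺/Hg, so E°_cell = 0. The concentrated side is the cathode; the cell reaction moves Hg²⁺ from high to low concentration with n = 2.
Q = [Hg²⁺]_dilute/[Hg²⁺]_conc = 0.05/0.16 = 0.312.
E = 0 − (RT/nF) ln Q = −((8.314×330)/(2×96500))(-1.163) = 0.0165 V.

0.017 V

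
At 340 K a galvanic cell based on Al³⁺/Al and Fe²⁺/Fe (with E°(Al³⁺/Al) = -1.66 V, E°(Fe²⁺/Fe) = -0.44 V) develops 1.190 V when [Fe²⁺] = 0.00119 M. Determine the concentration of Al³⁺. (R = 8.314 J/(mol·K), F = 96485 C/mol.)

8.9 × 10^-4 M

From the Nernst equation, ln Q = nF(E° − E)/RT = 6×96485×(1.22 − 1.190)/(8.314×340) = 6.144, so Q = 466.
With Q = [Al³⁺]^2/[Fe²⁺]^3 and the known concentrations, [Al³⁺]^2 in the numerator gives [Al³⁺] = 8.9 × 10^-4 M.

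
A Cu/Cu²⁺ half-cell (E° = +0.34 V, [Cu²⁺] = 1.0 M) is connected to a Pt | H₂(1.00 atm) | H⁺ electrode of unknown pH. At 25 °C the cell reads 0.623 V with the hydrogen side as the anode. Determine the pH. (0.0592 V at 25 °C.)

E°_cell = 0.34 V and n = 2.
log Q = n(E° − E)/0.0592 = 2×(0.34 − 0.623)/0.0592 = -9.561.
With Q = [H⁺]^2 / ([Cu²⁺]·P(H₂)), solving for [H⁺] gives log[H⁺] = -4.780, so pH = 4.78.

pH = 4.78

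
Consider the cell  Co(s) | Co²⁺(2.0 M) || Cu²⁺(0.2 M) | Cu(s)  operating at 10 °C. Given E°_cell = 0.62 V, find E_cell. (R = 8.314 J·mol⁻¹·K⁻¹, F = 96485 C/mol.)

0.592 V

Balancing electrons gives n = 2; the reaction quotient is Q = [Co²⁺]/[Cu²⁺] = 10.0.
E = E° − (RT/nF) ln Q = 0.62 − (8.314×283)/(2×96485) × (2.303) = 0.620 − 0.028 = 0.592 V.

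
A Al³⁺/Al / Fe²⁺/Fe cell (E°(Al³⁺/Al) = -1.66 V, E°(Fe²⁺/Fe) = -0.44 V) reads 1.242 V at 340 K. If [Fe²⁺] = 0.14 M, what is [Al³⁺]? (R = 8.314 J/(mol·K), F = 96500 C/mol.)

From the Nernst equation, ln Q = nF(E° − E)/RT = 6×96500×(1.22 − 1.242)/(8.314×340) = -4.506, so Q = 0.0110.
With Q = [Al³⁺]^2/[Fe²⁺]^3 and the known concentrations, [Al³⁺]^2 in the numerator gives [Al³⁺] = 0.0055 M.

0.0055 M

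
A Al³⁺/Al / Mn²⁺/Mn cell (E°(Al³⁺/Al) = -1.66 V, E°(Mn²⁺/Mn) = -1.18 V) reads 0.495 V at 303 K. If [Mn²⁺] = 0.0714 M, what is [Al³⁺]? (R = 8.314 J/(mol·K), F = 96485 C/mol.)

0.0034 M

From the Nernst equation, ln Q = nF(E° − E)/RT = 6×96485×(0.48 − 0.495)/(8.314×303) = -3.447, so Q = 0.0318.
With Q = [Al³⁺]^2/[Mn²⁺]^3 and the known concentrations, [Al³⁺]^2 in the numerator gives [Al³⁺] = 0.0034 M.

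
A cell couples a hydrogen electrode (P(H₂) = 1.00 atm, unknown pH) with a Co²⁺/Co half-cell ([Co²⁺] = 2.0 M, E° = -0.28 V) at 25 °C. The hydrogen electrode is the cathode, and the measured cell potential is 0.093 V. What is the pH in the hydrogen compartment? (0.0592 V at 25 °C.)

E°_cell = 0.28 V and n = 2.
log Q = n(E° − E)/0.0592 = 2×(0.28 − 0.093)/0.0592 = 6.318.
With Q = [Co²⁺]·P(H₂) / [H⁺]^2, solving for [H⁺] gives log[H⁺] = -3.008, so pH = 3.01.

pH = 3.01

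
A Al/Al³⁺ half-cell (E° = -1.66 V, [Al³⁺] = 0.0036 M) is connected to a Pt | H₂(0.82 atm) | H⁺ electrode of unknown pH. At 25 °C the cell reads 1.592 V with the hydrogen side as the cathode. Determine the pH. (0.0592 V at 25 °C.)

pH = 2.01

E°_cell = 1.66 V and n = 6.
log Q = n(E° − E)/0.0592 = 6×(1.66 − 1.592)/0.0592 = 6.892.
With Q = [Al³⁺]^2·P(H₂)^3 / [H⁺]^6, solving for [H⁺] gives log[H⁺] = -2.006, so pH = 2.01.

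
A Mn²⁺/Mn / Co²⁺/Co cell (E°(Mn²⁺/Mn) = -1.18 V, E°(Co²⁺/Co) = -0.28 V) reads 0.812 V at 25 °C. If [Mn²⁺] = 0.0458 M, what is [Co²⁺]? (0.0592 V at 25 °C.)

From the Nernst equation, log Q = n(E° − E)/0.0592 = 2(0.90 − 0.812)/0.0592 = 2.973, so Q = 940.
With Q = [Mn²⁺]/[Co²⁺] and the known concentrations, [Co²⁺] in the denominator gives [Co²⁺] = 4.9 × 10^-5 M.

4.9 × 10^-5 M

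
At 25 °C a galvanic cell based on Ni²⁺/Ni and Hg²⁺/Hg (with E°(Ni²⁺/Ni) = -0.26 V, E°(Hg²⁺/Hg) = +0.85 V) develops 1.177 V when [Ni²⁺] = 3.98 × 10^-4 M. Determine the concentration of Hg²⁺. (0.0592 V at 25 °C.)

From the Nernst equation, log Q = n(E° − E)/0.0592 = 2(1.11 − 1.177)/0.0592 = -2.264, so Q = 0.00545.
With Q = [Ni²⁺]/[Hg²⁺] and the known concentrations, [Hg²⁺] in the denominator gives [Hg²⁺] = 0.073 M.

0.073 M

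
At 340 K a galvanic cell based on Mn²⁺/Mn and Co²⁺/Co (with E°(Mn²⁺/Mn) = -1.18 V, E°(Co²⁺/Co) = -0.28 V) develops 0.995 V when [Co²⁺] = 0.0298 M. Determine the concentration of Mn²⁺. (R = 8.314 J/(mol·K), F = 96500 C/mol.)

From the Nernst equation, ln Q = nF(E° − E)/RT = 2×96500×(0.90 − 0.995)/(8.314×340) = -6.486, so Q = 0.00152.
With Q = [Mn²⁺]/[Co²⁺] and the known concentrations, [Mn²⁺] in the numerator gives [Mn²⁺] = 4.5 × 10^-5 M.

4.5 × 10^-5 M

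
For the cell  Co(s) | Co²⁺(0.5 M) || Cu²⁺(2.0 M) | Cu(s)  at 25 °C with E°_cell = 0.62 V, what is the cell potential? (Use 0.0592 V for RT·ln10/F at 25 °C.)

Balancing electrons gives n = 2; the reaction quotient is Q = [Co²⁺]/[Cu²⁺] = 0.250.
At 25 °C, E = E° − (0.0592/n) log Q = 0.62 − (0.0592/2)(-0.602) = 0.620 + 0.018 = 0.638 V.

0.638 V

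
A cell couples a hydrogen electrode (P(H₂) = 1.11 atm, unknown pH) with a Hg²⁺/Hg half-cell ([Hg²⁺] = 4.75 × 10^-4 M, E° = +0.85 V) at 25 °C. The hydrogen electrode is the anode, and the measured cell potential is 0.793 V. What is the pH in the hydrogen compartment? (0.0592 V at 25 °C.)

pH = 0.68

E°_cell = 0.85 V and n = 2.
log Q = n(E° − E)/0.0592 = 2×(0.85 − 0.793)/0.0592 = 1.926.
With Q = [H⁺]^2 / ([Hg²⁺]·P(H₂)), solving for [H⁺] gives log[H⁺] = -0.676, so pH = 0.68.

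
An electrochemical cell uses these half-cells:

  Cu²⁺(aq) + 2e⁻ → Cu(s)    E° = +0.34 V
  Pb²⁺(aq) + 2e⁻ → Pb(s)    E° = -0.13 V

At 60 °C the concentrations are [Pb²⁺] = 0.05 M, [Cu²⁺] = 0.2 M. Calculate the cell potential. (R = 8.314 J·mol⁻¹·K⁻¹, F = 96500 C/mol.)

0.490 V

The Cu²⁺/Cu couple has the higher reduction potential and acts as the cathode, so E°_cell = +0.34 − (-0.13) = 0.47 V.
Balancing electrons gives n = 2; the reaction quotient is Q = [Pb²⁺]/[Cu²⁺] = 0.250.
E = E° − (RT/nF) ln Q = 0.47 − (8.314×333)/(2×96500) × (-1.386) = 0.470 + 0.020 = 0.490 V.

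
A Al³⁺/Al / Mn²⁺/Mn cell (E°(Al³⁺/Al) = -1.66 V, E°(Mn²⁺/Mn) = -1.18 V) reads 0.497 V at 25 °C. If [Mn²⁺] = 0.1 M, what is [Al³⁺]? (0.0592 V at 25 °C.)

0.0044 M

From the Nernst equation, log Q = n(E° − E)/0.0592 = 6(0.48 − 0.497)/0.0592 = -1.723, so Q = 0.0189.
With Q = [Al³⁺]^2/[Mn²⁺]^3 and the known concentrations, [Al³⁺]^2 in the numerator gives [Al³⁺] = 0.0044 M.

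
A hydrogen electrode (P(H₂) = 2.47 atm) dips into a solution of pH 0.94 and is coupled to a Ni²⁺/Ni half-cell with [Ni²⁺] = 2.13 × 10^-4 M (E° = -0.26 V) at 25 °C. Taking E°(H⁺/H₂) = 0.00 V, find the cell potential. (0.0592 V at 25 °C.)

The hydrogen couple is the cathode, so E°_cell = 0.26 V; n = 2.
[H⁺] = 10^(−0.94) = 0.11 M, and Q = [Ni²⁺]·P(H₂) / [H⁺]^2 = 0.0399.
E = E° − (0.0592/2) log Q = 0.26 − (0.0592/2)(-1.399) = 0.301 V.

0.30 V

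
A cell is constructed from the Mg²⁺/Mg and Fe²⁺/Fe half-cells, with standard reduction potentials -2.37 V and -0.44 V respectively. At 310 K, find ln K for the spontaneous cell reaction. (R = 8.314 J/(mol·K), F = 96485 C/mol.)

ln K = 144.5

E°_cell = -0.44 − (-2.37) = 1.93 V, with n = 2 electrons transferred.
At equilibrium E = 0, so the Nernst equation gives ln K = nFE°/RT = (2)(96485)(1.93)/((8.314)(310)) = 144.50.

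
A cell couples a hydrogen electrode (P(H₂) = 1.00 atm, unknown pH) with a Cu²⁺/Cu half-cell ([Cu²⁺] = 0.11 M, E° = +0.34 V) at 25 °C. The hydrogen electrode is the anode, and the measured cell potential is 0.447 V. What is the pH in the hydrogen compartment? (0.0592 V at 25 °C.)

E°_cell = 0.34 V and n = 2.
log Q = n(E° − E)/0.0592 = 2×(0.34 − 0.447)/0.0592 = -3.615.
With Q = [H⁺]^2 / ([Cu²⁺]·P(H₂)), solving for [H⁺] gives log[H⁺] = -2.287, so pH = 2.29.

pH = 2.29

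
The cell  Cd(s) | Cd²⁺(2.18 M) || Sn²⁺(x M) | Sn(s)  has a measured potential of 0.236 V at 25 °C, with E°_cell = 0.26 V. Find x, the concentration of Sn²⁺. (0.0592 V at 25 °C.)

From the Nernst equation, log Q = n(E° − E)/0.0592 = 2(0.26 − 0.236)/0.0592 = 0.811, so Q = 6.47.
With Q = [Cd²⁺]/[Sn²⁺] and the known concentrations, [Sn²⁺] in the denominator gives [Sn²⁺] = 0.34 M.

0.34 M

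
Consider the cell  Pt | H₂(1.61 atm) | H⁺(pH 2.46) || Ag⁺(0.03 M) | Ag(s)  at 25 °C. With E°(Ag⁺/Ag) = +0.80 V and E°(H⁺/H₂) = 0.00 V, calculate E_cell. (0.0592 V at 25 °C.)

The Ag⁺/Ag couple is the cathode, so E°_cell = 0.80 V; n = 2.
[H⁺] = 10^(−2.46) = 0.0035 M, and Q = [H⁺]^2 / ([Ag⁺]^2·P(H₂)) = 0.00830.
E = E° − (0.0592/2) log Q = 0.80 − (0.0592/2)(-2.081) = 0.862 V.

0.86 V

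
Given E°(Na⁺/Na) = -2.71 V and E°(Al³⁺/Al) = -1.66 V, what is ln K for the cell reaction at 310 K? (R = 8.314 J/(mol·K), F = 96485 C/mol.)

ln K = 117.9

E°_cell = -1.66 − (-2.71) = 1.05 V, with n = 3 electrons transferred.
At equilibrium E = 0, so the Nernst equation gives ln K = nFE°/RT = (3)(96485)(1.05)/((8.314)(310)) = 117.92.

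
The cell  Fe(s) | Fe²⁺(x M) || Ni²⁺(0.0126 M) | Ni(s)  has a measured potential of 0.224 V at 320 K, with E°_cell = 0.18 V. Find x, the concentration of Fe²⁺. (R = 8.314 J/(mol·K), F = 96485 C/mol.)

From the Nernst equation, ln Q = nF(E° − E)/RT = 2×96485×(0.18 − 0.224)/(8.314×320) = -3.191, so Q = 0.0411.
With Q = [Fe²⁺]/[Ni²⁺] and the known concentrations, [Fe²⁺] in the numerator gives [Fe²⁺] = 5.2 × 10^-4 M.

5.2 × 10^-4 M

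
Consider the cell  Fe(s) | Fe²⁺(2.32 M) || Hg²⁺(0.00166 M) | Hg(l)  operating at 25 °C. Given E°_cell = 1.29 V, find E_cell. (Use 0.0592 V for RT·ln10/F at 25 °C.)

1.20 V

Balancing electrons gives n = 2; the reaction quotient is Q = [Fe²⁺]/[Hg²⁺] = 1400.
At 25 °C, E = E° − (0.0592/n) log Q = 1.29 − (0.0592/2)(3.145) = 1.290 − 0.093 = 1.197 V.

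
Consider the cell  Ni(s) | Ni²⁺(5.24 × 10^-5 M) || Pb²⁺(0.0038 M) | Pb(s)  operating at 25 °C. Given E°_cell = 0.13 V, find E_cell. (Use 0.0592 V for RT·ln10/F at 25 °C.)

Balancing electrons gives n = 2; the reaction quotient is Q = [Ni²⁺]/[Pb²⁺] = 0.0138.
At 25 °C, E = E° − (0.0592/n) log Q = 0.13 − (0.0592/2)(-1.860) = 0.130 + 0.055 = 0.185 V.

0.185 V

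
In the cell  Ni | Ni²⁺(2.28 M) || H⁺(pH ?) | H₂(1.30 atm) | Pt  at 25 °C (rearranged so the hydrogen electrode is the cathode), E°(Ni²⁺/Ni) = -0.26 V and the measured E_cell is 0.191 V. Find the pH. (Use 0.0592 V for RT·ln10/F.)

pH = 0.93

E°_cell = 0.26 V and n = 2.
log Q = n(E° − E)/0.0592 = 2×(0.26 − 0.191)/0.0592 = 2.331.
With Q = [Ni²⁺]·P(H₂) / [H⁺]^2, solving for [H⁺] gives log[H⁺] = -0.930, so pH = 0.93.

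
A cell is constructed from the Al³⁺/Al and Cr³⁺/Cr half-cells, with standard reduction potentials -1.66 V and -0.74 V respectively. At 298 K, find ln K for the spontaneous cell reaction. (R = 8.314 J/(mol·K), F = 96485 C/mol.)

ln K = 107.5

E°_cell = -0.74 − (-1.66) = 0.92 V, with n = 3 electrons transferred.
At equilibrium E = 0, so the Nernst equation gives ln K = nFE°/RT = (3)(96485)(0.92)/((8.314)(298)) = 107.48.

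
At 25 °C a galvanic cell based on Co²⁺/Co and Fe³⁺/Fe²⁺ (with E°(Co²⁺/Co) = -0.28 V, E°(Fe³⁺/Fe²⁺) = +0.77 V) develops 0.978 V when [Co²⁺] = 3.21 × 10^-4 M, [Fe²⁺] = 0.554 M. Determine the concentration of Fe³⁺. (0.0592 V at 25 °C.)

From the Nernst equation, log Q = n(E° − E)/0.0592 = 2(1.05 − 0.978)/0.0592 = 2.432, so Q = 271.
With Q = [Co²⁺]·[Fe²⁺]^2/[Fe³⁺]^2 and the known concentrations, [Fe³⁺]^2 in the denominator gives [Fe³⁺] = 6 × 10^-4 M.

6 × 10^-4 M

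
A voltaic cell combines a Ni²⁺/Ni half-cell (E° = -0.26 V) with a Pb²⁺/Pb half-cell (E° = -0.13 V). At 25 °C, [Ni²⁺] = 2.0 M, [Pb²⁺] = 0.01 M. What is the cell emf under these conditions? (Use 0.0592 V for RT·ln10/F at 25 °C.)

The Pb²⁺/Pb couple has the higher reduction potential and acts as the cathode, so E°_cell = -0.13 − (-0.26) = 0.13 V.
Balancing electrons gives n = 2; the reaction quotient is Q = [Ni²⁺]/[Pb²⁺] = 200.
At 25 °C, E = E° − (0.0592/n) log Q = 0.13 − (0.0592/2)(2.301) = 0.130 − 0.068 = 0.062 V.

0.062 V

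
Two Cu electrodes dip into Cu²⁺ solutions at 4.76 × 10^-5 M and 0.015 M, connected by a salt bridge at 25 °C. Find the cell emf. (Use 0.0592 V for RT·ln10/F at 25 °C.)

0.074 V

Both half-cells are Cu²⁺/Cu, so E°_cell = 0. The concentrated side is the cathode; the cell reaction moves Cu²⁺ from high to low concentration with n = 2.
Q = [Cu²⁺]_dilute/[Cu²⁺]_conc = 4.76 × 10^-5/0.015 = 0.00317.
E = 0 − (0.0592/2) log Q = −(0.0592/2)(-2.498) = 0.0739 V.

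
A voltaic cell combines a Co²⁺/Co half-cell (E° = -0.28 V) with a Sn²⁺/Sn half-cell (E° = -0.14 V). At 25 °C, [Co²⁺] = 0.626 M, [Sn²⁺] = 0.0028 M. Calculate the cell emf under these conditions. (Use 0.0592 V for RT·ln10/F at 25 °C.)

0.070 V

The Sn²⁺/Sn couple has the higher reduction potential and acts as the cathode, so E°_cell = -0.14 − (-0.28) = 0.14 V.
Balancing electrons gives n = 2; the reaction quotient is Q = [Co²⁺]/[Sn²⁺] = 224.
At 25 °C, E = E° − (0.0592/n) log Q = 0.14 − (0.0592/2)(2.349) = 0.140 − 0.070 = 0.070 V.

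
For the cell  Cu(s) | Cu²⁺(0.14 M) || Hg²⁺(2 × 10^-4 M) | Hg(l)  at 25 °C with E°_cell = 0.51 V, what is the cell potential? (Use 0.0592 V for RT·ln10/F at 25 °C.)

Balancing electrons gives n = 2; the reaction quotient is Q = [Cu²⁺]/[Hg²⁺] = 700.
At 25 °C, E = E° − (0.0592/n) log Q = 0.51 − (0.0592/2)(2.845) = 0.510 − 0.084 = 0.426 V.

0.426 V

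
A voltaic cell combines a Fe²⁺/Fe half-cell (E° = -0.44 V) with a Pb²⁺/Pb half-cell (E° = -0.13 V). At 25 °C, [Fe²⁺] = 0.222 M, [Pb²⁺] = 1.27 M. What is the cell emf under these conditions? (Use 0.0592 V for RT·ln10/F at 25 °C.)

0.332 V

The Pb²⁺/Pb couple has the higher reduction potential and acts as the cathode, so E°_cell = -0.13 − (-0.44) = 0.31 V.
Balancing electrons gives n = 2; the reaction quotient is Q = [Fe²⁺]/[Pb²⁺] = 0.175.
At 25 °C, E = E° − (0.0592/n) log Q = 0.31 − (0.0592/2)(-0.757) = 0.310 + 0.022 = 0.332 V.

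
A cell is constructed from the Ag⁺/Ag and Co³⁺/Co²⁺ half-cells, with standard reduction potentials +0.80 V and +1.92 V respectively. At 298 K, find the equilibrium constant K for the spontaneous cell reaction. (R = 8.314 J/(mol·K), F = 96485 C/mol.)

8.8 × 10^18

E°_cell = +1.92 − (+0.80) = 1.12 V, with n = 1 electron transferred.
At equilibrium E = 0, so the Nernst equation gives ln K = nFE°/RT = (1)(96485)(1.12)/((8.314)(298)) = 43.62.
K = e^43.62 = 8.8 × 10^18.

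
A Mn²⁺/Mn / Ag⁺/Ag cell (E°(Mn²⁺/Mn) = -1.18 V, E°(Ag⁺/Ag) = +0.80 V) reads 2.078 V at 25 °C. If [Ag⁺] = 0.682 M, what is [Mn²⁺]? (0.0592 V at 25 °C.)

From the Nernst equation, log Q = n(E° − E)/0.0592 = 2(1.98 − 2.078)/0.0592 = -3.311, so Q = 4.89 × 10^-4.
With Q = [Mn²⁺]/[Ag⁺]^2 and the known concentrations, [Mn²⁺] in the numerator gives [Mn²⁺] = 2.3 × 10^-4 M.

2.3 × 10^-4 M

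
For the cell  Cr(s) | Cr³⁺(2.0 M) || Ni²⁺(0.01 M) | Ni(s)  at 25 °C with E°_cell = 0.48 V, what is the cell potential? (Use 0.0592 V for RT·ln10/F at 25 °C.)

Balancing electrons gives n = 6; the reaction quotient is Q = [Cr³⁺]^2/[Ni²⁺]^3 = 4 × 10^6.
At 25 °C, E = E° − (0.0592/n) log Q = 0.48 − (0.0592/6)(6.602) = 0.480 − 0.065 = 0.415 V.

0.415 V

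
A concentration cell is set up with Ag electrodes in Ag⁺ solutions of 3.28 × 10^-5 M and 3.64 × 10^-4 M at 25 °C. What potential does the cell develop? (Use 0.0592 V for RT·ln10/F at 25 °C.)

Both half-cells are Ag⁺/Ag, so E°_cell = 0. The concentrated side is the cathode; the cell reaction moves Ag⁺ from high to low concentration with n = 1.
Q = [Ag⁺]_dilute/[Ag⁺]_conc = 3.28 × 10^-5/3.64 × 10^-4 = 0.0901.
E = 0 − (0.0592/1) log Q = −(0.0592/1)(-1.045) = 0.0619 V.

0.062 V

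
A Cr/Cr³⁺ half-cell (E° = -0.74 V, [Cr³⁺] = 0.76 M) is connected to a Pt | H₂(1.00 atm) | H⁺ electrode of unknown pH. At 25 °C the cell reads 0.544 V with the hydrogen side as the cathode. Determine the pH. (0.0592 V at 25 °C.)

E°_cell = 0.74 V and n = 6.
log Q = n(E° − E)/0.0592 = 6×(0.74 − 0.544)/0.0592 = 19.865.
With Q = [Cr³⁺]^2·P(H₂)^3 / [H⁺]^6, solving for [H⁺] gives log[H⁺] = -3.351, so pH = 3.35.

pH = 3.35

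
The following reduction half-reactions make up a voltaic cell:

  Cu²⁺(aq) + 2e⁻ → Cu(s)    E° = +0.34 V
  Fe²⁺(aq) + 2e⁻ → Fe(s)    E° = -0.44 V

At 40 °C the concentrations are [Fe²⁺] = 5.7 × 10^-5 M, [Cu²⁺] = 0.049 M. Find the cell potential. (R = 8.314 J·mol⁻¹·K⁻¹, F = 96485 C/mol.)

0.871 V

The Cu²⁺/Cu couple has the higher reduction potential and acts as the cathode, so E°_cell = +0.34 − (-0.44) = 0.78 V.
Balancing electrons gives n = 2; the reaction quotient is Q = [Fe²⁺]/[Cu²⁺] = 0.00116.
E = E° − (RT/nF) ln Q = 0.78 − (8.314×313)/(2×96485) × (-6.757) = 0.780 + 0.091 = 0.871 V.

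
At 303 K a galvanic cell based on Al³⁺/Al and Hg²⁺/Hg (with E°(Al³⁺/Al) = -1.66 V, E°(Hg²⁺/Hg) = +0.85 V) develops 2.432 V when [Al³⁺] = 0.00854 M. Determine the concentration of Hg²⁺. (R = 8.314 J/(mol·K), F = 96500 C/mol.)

From the Nernst equation, ln Q = nF(E° − E)/RT = 6×96500×(2.51 − 2.432)/(8.314×303) = 17.928, so Q = 6.11 × 10^7.
With Q = [Al³⁺]^2/[Hg²⁺]^3 and the known concentrations, [Hg²⁺]^3 in the denominator gives [Hg²⁺] = 1.1 × 10^-4 M.

1.1 × 10^-4 M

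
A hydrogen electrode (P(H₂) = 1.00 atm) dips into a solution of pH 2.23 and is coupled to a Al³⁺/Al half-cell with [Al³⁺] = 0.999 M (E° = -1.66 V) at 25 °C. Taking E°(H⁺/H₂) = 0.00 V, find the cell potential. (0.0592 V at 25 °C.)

1.53 V

The hydrogen couple is the cathode, so E°_cell = 1.66 V; n = 6.
[H⁺] = 10^(−2.23) = 0.0059 M, and Q = [Al³⁺]^2·P(H₂)^3 / [H⁺]^6 = 2.39 × 10^13.
E = E° − (0.0592/6) log Q = 1.66 − (0.0592/6)(13.379) = 1.528 V.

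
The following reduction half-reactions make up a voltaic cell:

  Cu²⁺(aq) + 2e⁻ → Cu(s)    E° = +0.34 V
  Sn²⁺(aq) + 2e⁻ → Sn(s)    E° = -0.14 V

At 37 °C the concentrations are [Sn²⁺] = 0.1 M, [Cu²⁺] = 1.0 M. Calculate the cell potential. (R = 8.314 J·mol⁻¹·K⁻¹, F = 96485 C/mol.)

The Cu²⁺/Cu couple has the higher reduction potential and acts as the cathode, so E°_cell = +0.34 − (-0.14) = 0.48 V.
Balancing electrons gives n = 2; the reaction quotient is Q = [Sn²⁺]/[Cu²⁺] = 0.100.
E = E° − (RT/nF) ln Q = 0.48 − (8.314×310)/(2×96485) × (-2.303) = 0.480 + 0.031 = 0.511 V.

0.511 V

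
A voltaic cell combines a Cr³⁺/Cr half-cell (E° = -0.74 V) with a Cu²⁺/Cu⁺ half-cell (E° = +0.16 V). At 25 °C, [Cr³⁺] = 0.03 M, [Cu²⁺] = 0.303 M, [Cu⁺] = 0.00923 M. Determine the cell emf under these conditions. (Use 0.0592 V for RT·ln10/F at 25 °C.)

1.02 V

The Cu²⁺/Cu⁺ couple has the higher reduction potential and acts as the cathode, so E°_cell = +0.16 − (-0.74) = 0.90 V.
Balancing electrons gives n = 3; the reaction quotient is Q = [Cr³⁺]·[Cu⁺]^3/[Cu²⁺]^3 = 8.48 × 10^-7.
At 25 °C, E = E° − (0.0592/n) log Q = 0.90 − (0.0592/3)(-6.072) = 0.900 + 0.120 = 1.020 V.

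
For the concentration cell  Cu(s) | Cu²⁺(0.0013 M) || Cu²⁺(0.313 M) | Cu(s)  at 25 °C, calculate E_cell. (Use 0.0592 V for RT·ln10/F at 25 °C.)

Both half-cells are Cu²⁺/Cu, so E°_cell = 0. The concentrated side is the cathode; the cell reaction moves Cu²⁺ from high to low concentration with n = 2.
Q = [Cu²⁺]_dilute/[Cu²⁺]_conc = 0.0013/0.313 = 0.00415.
E = 0 − (0.0592/2) log Q = −(0.0592/2)(-2.382) = 0.0705 V.

0.071 V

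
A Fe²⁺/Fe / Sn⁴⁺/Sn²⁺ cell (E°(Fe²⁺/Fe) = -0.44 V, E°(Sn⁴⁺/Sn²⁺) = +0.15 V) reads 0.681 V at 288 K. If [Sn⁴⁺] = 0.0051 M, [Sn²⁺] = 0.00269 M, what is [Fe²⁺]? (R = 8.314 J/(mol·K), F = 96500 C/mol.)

0.0012 M

From the Nernst equation, ln Q = nF(E° − E)/RT = 2×96500×(0.59 − 0.681)/(8.314×288) = -7.335, so Q = 6.52 × 10^-4.
With Q = [Fe²⁺]·[Sn²⁺]/[Sn⁴⁺] and the known concentrations, [Fe²⁺] in the numerator gives [Fe²⁺] = 0.0012 M.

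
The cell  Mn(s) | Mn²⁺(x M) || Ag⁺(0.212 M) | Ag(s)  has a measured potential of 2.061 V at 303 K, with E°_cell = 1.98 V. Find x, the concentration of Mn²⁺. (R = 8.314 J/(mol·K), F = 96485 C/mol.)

From the Nernst equation, ln Q = nF(E° − E)/RT = 2×96485×(1.98 − 2.061)/(8.314×303) = -6.205, so Q = 0.00202.
With Q = [Mn²⁺]/[Ag⁺]^2 and the known concentrations, [Mn²⁺] in the numerator gives [Mn²⁺] = 9.1 × 10^-5 M.

9.1 × 10^-5 M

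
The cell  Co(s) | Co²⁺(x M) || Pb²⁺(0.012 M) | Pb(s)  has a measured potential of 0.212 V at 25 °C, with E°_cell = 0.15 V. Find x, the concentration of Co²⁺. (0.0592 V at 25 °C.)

9.7 × 10^-5 M

From the Nernst equation, log Q = n(E° − E)/0.0592 = 2(0.15 − 0.212)/0.0592 = -2.095, so Q = 0.00804.
With Q = [Co²⁺]/[Pb²⁺] and the known concentrations, [Co²⁺] in the numerator gives [Co²⁺] = 9.7 × 10^-5 M.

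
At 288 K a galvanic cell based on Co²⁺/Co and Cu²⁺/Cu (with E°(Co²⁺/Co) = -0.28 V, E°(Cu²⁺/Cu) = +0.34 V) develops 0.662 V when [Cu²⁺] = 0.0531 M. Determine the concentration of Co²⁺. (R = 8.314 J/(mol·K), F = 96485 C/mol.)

0.0018 M

From the Nernst equation, ln Q = nF(E° − E)/RT = 2×96485×(0.62 − 0.662)/(8.314×288) = -3.385, so Q = 0.0339.
With Q = [Co²⁺]/[Cu²⁺] and the known concentrations, [Co²⁺] in the numerator gives [Co²⁺] = 0.0018 M.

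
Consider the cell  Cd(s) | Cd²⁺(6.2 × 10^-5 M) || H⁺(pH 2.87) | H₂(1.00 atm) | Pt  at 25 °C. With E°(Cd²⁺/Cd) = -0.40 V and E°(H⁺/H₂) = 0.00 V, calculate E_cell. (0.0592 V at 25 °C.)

The hydrogen couple is the cathode, so E°_cell = 0.40 V; n = 2.
[H⁺] = 10^(−2.87) = 0.0013 M, and Q = [Cd²⁺]·P(H₂) / [H⁺]^2 = 34.1.
E = E° − (0.0592/2) log Q = 0.40 − (0.0592/2)(1.532) = 0.355 V.

0.35 V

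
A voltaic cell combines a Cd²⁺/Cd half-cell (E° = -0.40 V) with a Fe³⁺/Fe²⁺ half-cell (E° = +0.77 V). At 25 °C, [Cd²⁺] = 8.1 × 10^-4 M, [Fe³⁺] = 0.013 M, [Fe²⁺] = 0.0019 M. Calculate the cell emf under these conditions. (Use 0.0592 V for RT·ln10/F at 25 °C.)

1.31 V

The Fe³⁺/Fe²⁺ couple has the higher reduction potential and acts as the cathode, so E°_cell = +0.77 − (-0.40) = 1.17 V.
Balancing electrons gives n = 2; the reaction quotient is Q = [Cd²⁺]·[Fe²⁺]^2/[Fe³⁺]^2 = 1.73 × 10^-5.
At 25 °C, E = E° − (0.0592/n) log Q = 1.17 − (0.0592/2)(-4.762) = 1.170 + 0.141 = 1.311 V.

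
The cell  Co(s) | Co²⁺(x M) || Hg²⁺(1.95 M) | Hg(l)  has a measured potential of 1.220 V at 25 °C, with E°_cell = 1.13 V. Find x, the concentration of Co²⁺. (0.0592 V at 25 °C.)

0.0018 M

From the Nernst equation, log Q = n(E° − E)/0.0592 = 2(1.13 − 1.220)/0.0592 = -3.041, so Q = 9.11 × 10^-4.
With Q = [Co²⁺]/[Hg²⁺] and the known concentrations, [Co²⁺] in the numerator gives [Co²⁺] = 0.0018 M.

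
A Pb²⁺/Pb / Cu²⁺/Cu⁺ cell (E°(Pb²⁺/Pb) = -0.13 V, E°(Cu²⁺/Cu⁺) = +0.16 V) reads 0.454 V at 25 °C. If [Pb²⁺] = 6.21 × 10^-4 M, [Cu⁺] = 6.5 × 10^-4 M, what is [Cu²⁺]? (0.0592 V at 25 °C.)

0.0095 M

From the Nernst equation, log Q = n(E° − E)/0.0592 = 2(0.29 − 0.454)/0.0592 = -5.541, so Q = 2.88 × 10^-6.
With Q = [Pb²⁺]·[Cu⁺]^2/[Cu²⁺]^2 and the known concentrations, [Cu²⁺]^2 in the denominator gives [Cu²⁺] = 0.0095 M.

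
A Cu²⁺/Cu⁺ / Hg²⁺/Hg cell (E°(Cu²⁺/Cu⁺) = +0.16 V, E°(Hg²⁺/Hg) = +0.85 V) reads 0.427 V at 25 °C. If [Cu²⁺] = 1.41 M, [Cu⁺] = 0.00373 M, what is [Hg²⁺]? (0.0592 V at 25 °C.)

From the Nernst equation, log Q = n(E° − E)/0.0592 = 2(0.69 − 0.427)/0.0592 = 8.885, so Q = 7.68 × 10^8.
With Q = [Cu²⁺]^2/([Cu⁺]^2·[Hg²⁺]) and the known concentrations, [Hg²⁺] in the denominator gives [Hg²⁺] = 1.9 × 10^-4 M.

1.9 × 10^-4 M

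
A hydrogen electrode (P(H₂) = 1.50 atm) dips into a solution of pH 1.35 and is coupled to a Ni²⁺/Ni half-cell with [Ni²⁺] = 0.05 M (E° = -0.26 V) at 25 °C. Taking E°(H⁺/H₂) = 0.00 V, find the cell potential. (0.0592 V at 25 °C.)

The hydrogen couple is the cathode, so E°_cell = 0.26 V; n = 2.
[H⁺] = 10^(−1.35) = 0.045 M, and Q = [Ni²⁺]·P(H₂) / [H⁺]^2 = 37.6.
E = E° − (0.0592/2) log Q = 0.26 − (0.0592/2)(1.575) = 0.213 V.

0.21 V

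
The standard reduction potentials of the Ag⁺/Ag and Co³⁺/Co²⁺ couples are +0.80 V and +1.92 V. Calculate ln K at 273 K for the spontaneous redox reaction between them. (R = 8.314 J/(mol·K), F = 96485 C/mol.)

E°_cell = +1.92 − (+0.80) = 1.12 V, with n = 1 electron transferred.
At equilibrium E = 0, so the Nernst equation gives ln K = nFE°/RT = (1)(96485)(1.12)/((8.314)(273)) = 47.61.

ln K = 47.6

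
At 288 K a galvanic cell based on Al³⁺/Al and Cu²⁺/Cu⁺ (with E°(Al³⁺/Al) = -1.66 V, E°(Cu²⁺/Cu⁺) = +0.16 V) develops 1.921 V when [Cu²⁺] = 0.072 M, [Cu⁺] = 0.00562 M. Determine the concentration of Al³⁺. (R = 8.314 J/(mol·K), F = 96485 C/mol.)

From the Nernst equation, ln Q = nF(E° − E)/RT = 3×96485×(1.82 − 1.921)/(8.314×288) = -12.210, so Q = 4.98 × 10^-6.
With Q = [Al³⁺]·[Cu⁺]^3/[Cu²⁺]^3 and the known concentrations, [Al³⁺] in the numerator gives [Al³⁺] = 0.01 M.

0.01 M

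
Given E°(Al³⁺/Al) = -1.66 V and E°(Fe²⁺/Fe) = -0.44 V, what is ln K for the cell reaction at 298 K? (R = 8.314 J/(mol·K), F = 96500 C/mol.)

E°_cell = -0.44 − (-1.66) = 1.22 V, with n = 6 electrons transferred.
At equilibrium E = 0, so the Nernst equation gives ln K = nFE°/RT = (6)(96500)(1.22)/((8.314)(298)) = 285.11.

ln K = 285.1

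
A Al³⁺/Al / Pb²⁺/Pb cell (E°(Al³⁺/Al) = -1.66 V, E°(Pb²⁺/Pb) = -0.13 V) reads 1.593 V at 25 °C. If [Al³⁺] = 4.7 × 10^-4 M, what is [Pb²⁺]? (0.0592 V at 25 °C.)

0.81 M

From the Nernst equation, log Q = n(E° − E)/0.0592 = 6(1.53 − 1.593)/0.0592 = -6.385, so Q = 4.12 × 10^-7.
With Q = [Al³⁺]^2/[Pb²⁺]^3 and the known concentrations, [Pb²⁺]^3 in the denominator gives [Pb²⁺] = 0.81 M.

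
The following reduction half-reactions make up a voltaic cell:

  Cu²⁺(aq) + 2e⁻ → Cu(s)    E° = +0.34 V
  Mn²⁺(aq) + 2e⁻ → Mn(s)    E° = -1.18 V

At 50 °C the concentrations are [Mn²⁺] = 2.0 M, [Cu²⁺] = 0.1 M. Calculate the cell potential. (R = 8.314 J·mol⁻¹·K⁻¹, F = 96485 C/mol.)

The Cu²⁺/Cu couple has the higher reduction potential and acts as the cathode, so E°_cell = +0.34 − (-1.18) = 1.52 V.
Balancing electrons gives n = 2; the reaction quotient is Q = [Mn²⁺]/[Cu²⁺] = 20.0.
E = E° − (RT/nF) ln Q = 1.52 − (8.314×323)/(2×96485) × (2.996) = 1.520 − 0.042 = 1.478 V.

1.48 V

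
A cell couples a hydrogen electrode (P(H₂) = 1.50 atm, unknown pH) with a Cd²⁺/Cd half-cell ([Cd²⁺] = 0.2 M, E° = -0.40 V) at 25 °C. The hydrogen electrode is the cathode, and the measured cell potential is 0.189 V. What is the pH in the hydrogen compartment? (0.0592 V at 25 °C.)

pH = 3.83

E°_cell = 0.40 V and n = 2.
log Q = n(E° − E)/0.0592 = 2×(0.40 − 0.189)/0.0592 = 7.128.
With Q = [Cd²⁺]·P(H₂) / [H⁺]^2, solving for [H⁺] gives log[H⁺] = -3.826, so pH = 3.83.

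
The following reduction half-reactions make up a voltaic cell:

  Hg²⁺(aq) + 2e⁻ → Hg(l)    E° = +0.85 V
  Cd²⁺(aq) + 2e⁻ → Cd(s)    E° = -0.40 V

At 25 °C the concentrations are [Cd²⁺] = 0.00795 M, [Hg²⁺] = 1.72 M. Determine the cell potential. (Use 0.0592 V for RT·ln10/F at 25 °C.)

1.32 V

The Hg²⁺/Hg couple has the higher reduction potential and acts as the cathode, so E°_cell = +0.85 − (-0.40) = 1.25 V.
Balancing electrons gives n = 2; the reaction quotient is Q = [Cd²⁺]/[Hg²⁺] = 0.00462.
At 25 °C, E = E° − (0.0592/n) log Q = 1.25 − (0.0592/2)(-2.335) = 1.250 + 0.069 = 1.319 V.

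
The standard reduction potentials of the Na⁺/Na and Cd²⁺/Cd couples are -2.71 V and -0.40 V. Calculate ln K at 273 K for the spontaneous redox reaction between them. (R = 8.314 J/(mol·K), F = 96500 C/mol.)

E°_cell = -0.40 − (-2.71) = 2.31 V, with n = 2 electrons transferred.
At equilibrium E = 0, so the Nernst equation gives ln K = nFE°/RT = (2)(96500)(2.31)/((8.314)(273)) = 196.42.

ln K = 196.4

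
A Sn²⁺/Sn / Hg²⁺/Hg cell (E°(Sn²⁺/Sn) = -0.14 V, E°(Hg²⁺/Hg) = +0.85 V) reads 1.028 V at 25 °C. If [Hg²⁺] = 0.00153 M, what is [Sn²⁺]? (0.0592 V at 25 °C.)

From the Nernst equation, log Q = n(E° − E)/0.0592 = 2(0.99 − 1.028)/0.0592 = -1.284, so Q = 0.0520.
With Q = [Sn²⁺]/[Hg²⁺] and the known concentrations, [Sn²⁺] in the numerator gives [Sn²⁺] = 8 × 10^-5 M.

8 × 10^-5 M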